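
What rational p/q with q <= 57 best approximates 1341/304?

247/56

Expand x = 1341/304 as a continued fraction with the Euclidean algorithm:
  1341 = 4*304 + 125, so a_0 = 4.
  304 = 2*125 + 54, so a_1 = 2.
  125 = 2*54 + 17, so a_2 = 2.
  54 = 3*17 + 3, so a_3 = 3.
  17 = 5*3 + 2, so a_4 = 5.
  3 = 1*2 + 1, so a_5 = 1.
  2 = 2*1 + 0, so a_6 = 2.
so x = [4; 2, 2, 3, 5, 1, 2].
Convergents (p_i = a_i*p_{i-1} + p_{i-2}, q_i = a_i*q_{i-1} + q_{i-2} with p_{-2}=0, p_{-1}=1, q_{-2}=1, q_{-1}=0), until the denominator exceeds 57:
  i=0: a_0=4, p_0 = 4*1 + 0 = 4, q_0 = 4*0 + 1 = 1.
  i=1: a_1=2, p_1 = 2*4 + 1 = 9, q_1 = 2*1 + 0 = 2.
  i=2: a_2=2, p_2 = 2*9 + 4 = 22, q_2 = 2*2 + 1 = 5.
  i=3: a_3=3, p_3 = 3*22 + 9 = 75, q_3 = 3*5 + 2 = 17.
  i=4: a_4=5, p_4 = 5*75 + 22 = 397, q_4 = 5*17 + 5 = 90.
q_4 = 90 > 57, so the last convergent with denominator <= 57 is p_3/q_3 = 75/17.
The closest fraction with denominator <= 57 is either p_3/q_3 or the intermediate fraction (k*p_3 + p_2)/(k*q_3 + q_2) with the largest k >= 1 whose denominator stays <= 57; these approach x as k grows, and every other convergent or intermediate fraction in range is farther away.
Largest k: floor((57 - q_2)/q_3) = floor((57 - 5)/17) = 3.
That gives (3*75 + 22)/(3*17 + 5) = 247/56.
Compare the errors: |x - 75/17| = |1341*17 - 75*304|/(304*17) = 3/5168, and |x - 247/56| = |1341*56 - 247*304|/(304*56) = 8/17024.
Cross-multiplying, 8*5168 = 41344 < 51072 = 3*17024, so 8/17024 is smaller: the intermediate fraction 247/56 is closer to x than 75/17.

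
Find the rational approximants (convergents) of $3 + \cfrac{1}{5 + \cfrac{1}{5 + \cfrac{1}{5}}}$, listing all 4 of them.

3/1, 16/5, 83/26, 431/135

Using the convergent recurrence p_i = a_i*p_{i-1} + p_{i-2}, q_i = a_i*q_{i-1} + q_{i-2} with p_{-2}=0, p_{-1}=1, q_{-2}=1, q_{-1}=0:
  i=0: a_0=3, p_0 = 3*1 + 0 = 3, q_0 = 3*0 + 1 = 1.
  i=1: a_1=5, p_1 = 5*3 + 1 = 16, q_1 = 5*1 + 0 = 5.
  i=2: a_2=5, p_2 = 5*16 + 3 = 83, q_2 = 5*5 + 1 = 26.
  i=3: a_3=5, p_3 = 5*83 + 16 = 431, q_3 = 5*26 + 5 = 135.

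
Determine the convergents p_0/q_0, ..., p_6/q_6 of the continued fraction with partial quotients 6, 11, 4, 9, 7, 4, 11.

6/1, 67/11, 274/45, 2533/416, 18005/2957, 74553/12244, 838088/137641

Using the convergent recurrence p_i = a_i*p_{i-1} + p_{i-2}, q_i = a_i*q_{i-1} + q_{i-2} with p_{-2}=0, p_{-1}=1, q_{-2}=1, q_{-1}=0:
  i=0: a_0=6, p_0 = 6*1 + 0 = 6, q_0 = 6*0 + 1 = 1.
  i=1: a_1=11, p_1 = 11*6 + 1 = 67, q_1 = 11*1 + 0 = 11.
  i=2: a_2=4, p_2 = 4*67 + 6 = 274, q_2 = 4*11 + 1 = 45.
  i=3: a_3=9, p_3 = 9*274 + 67 = 2533, q_3 = 9*45 + 11 = 416.
  i=4: a_4=7, p_4 = 7*2533 + 274 = 18005, q_4 = 7*416 + 45 = 2957.
  i=5: a_5=4, p_5 = 4*18005 + 2533 = 74553, q_5 = 4*2957 + 416 = 12244.
  i=6: a_6=11, p_6 = 11*74553 + 18005 = 838088, q_6 = 11*12244 + 2957 = 137641.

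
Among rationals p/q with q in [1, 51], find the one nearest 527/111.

19/4

Expand x = 527/111 as a continued fraction with the Euclidean algorithm:
  527 = 4*111 + 83, so a_0 = 4.
  111 = 1*83 + 28, so a_1 = 1.
  83 = 2*28 + 27, so a_2 = 2.
  28 = 1*27 + 1, so a_3 = 1.
  27 = 27*1 + 0, so a_4 = 27.
so x = [4; 1, 2, 1, 27].
Convergents (p_i = a_i*p_{i-1} + p_{i-2}, q_i = a_i*q_{i-1} + q_{i-2} with p_{-2}=0, p_{-1}=1, q_{-2}=1, q_{-1}=0), until the denominator exceeds 51:
  i=0: a_0=4, p_0 = 4*1 + 0 = 4, q_0 = 4*0 + 1 = 1.
  i=1: a_1=1, p_1 = 1*4 + 1 = 5, q_1 = 1*1 + 0 = 1.
  i=2: a_2=2, p_2 = 2*5 + 4 = 14, q_2 = 2*1 + 1 = 3.
  i=3: a_3=1, p_3 = 1*14 + 5 = 19, q_3 = 1*3 + 1 = 4.
  i=4: a_4=27, p_4 = 27*19 + 14 = 527, q_4 = 27*4 + 3 = 111.
q_4 = 111 > 51, so the last convergent with denominator <= 51 is p_3/q_3 = 19/4.
The closest fraction with denominator <= 51 is either p_3/q_3 or the intermediate fraction (k*p_3 + p_2)/(k*q_3 + q_2) with the largest k >= 1 whose denominator stays <= 51; these approach x as k grows, and every other convergent or intermediate fraction in range is farther away.
Largest k: floor((51 - q_2)/q_3) = floor((51 - 3)/4) = 12.
That gives (12*19 + 14)/(12*4 + 3) = 242/51.
Compare the errors: |x - 19/4| = |527*4 - 19*111|/(111*4) = 1/444, and |x - 242/51| = |527*51 - 242*111|/(111*51) = 15/5661.
Cross-multiplying, 1*5661 = 5661 < 6660 = 15*444, so 1/444 is smaller: the convergent 19/4 is closer to x than 242/51.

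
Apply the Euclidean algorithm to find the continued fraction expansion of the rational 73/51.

Run the Euclidean algorithm on 73 and 51; the successive quotients are the partial quotients a_0, a_1, ... (each step inverts the fractional part left over by the previous one):
  73 = 1*51 + 22, so a_0 = 1.
  51 = 2*22 + 7, so a_1 = 2.
  22 = 3*7 + 1, so a_2 = 3.
  7 = 7*1 + 0, so a_3 = 7.
The remainder reaches 0 after 4 divisions, so the expansion has 4 partial quotients, read off in order.

[1; 2, 3, 7]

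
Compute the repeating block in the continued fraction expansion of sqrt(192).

[13; (1, 5, 1, 26)]

Write x_i = (sqrt(192) + m_i)/d_i with (m_0, d_0) = (0, 1). a_0 = floor(sqrt(192)) = 13, since 13^2 = 169 <= 192 < 196 = 14^2.
Iterate m_{i+1} = d_i*a_i - m_i, d_{i+1} = (192 - m_{i+1}^2)/d_i, a_{i+1} = floor((a_0 + m_{i+1})/d_{i+1}):
  m_1 = 1*13 - 0 = 13, d_1 = (192 - 13^2)/1 = 23/1 = 23, a_1 = floor((13 + 13)/23) = 1.
  m_2 = 23*1 - 13 = 10, d_2 = (192 - 10^2)/23 = 92/23 = 4, a_2 = floor((13 + 10)/4) = 5.
  m_3 = 4*5 - 10 = 10, d_3 = (192 - 10^2)/4 = 92/4 = 23, a_3 = floor((13 + 10)/23) = 1.
  m_4 = 23*1 - 10 = 13, d_4 = (192 - 13^2)/23 = 23/23 = 1, a_4 = floor((13 + 13)/1) = 26.
  m_5 = 1*26 - 13 = 13, d_5 = (192 - 13^2)/1 = 23/1 = 23: (m_5, d_5) = (m_1, d_1) = (13, 23), so from here the quotients repeat a_1, ..., a_4; the period length is 4.
Hence the expansion of sqrt(192) is a_0 = 13 followed by the repeating block 1, 5, 1, 26 (period 4).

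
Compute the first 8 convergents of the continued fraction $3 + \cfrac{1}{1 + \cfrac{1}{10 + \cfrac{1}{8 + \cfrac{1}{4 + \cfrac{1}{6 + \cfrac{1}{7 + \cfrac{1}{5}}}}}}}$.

3/1, 4/1, 43/11, 348/89, 1435/367, 8958/2291, 64141/16404, 329663/84311

Using the convergent recurrence p_i = a_i*p_{i-1} + p_{i-2}, q_i = a_i*q_{i-1} + q_{i-2} with p_{-2}=0, p_{-1}=1, q_{-2}=1, q_{-1}=0:
  i=0: a_0=3, p_0 = 3*1 + 0 = 3, q_0 = 3*0 + 1 = 1.
  i=1: a_1=1, p_1 = 1*3 + 1 = 4, q_1 = 1*1 + 0 = 1.
  i=2: a_2=10, p_2 = 10*4 + 3 = 43, q_2 = 10*1 + 1 = 11.
  i=3: a_3=8, p_3 = 8*43 + 4 = 348, q_3 = 8*11 + 1 = 89.
  i=4: a_4=4, p_4 = 4*348 + 43 = 1435, q_4 = 4*89 + 11 = 367.
  i=5: a_5=6, p_5 = 6*1435 + 348 = 8958, q_5 = 6*367 + 89 = 2291.
  i=6: a_6=7, p_6 = 7*8958 + 1435 = 64141, q_6 = 7*2291 + 367 = 16404.
  i=7: a_7=5, p_7 = 5*64141 + 8958 = 329663, q_7 = 5*16404 + 2291 = 84311.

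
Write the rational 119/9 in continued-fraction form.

[13; 4, 2]

Run the Euclidean algorithm on 119 and 9; the successive quotients are the partial quotients a_0, a_1, ... (each step inverts the fractional part left over by the previous one):
  119 = 13*9 + 2, so a_0 = 13.
  9 = 4*2 + 1, so a_1 = 4.
  2 = 2*1 + 0, so a_2 = 2.
The remainder reaches 0 after 3 divisions, so the expansion has 3 partial quotients, read off in order.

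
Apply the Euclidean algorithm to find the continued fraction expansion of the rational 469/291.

[1; 1, 1, 1, 1, 2, 1, 4, 1, 2]

Run the Euclidean algorithm on 469 and 291; the successive quotients are the partial quotients a_0, a_1, ... (each step inverts the fractional part left over by the previous one):
  469 = 1*291 + 178, so a_0 = 1.
  291 = 1*178 + 113, so a_1 = 1.
  178 = 1*113 + 65, so a_2 = 1.
  113 = 1*65 + 48, so a_3 = 1.
  65 = 1*48 + 17, so a_4 = 1.
  48 = 2*17 + 14, so a_5 = 2.
  17 = 1*14 + 3, so a_6 = 1.
  14 = 4*3 + 2, so a_7 = 4.
  3 = 1*2 + 1, so a_8 = 1.
  2 = 2*1 + 0, so a_9 = 2.
The remainder reaches 0 after 10 divisions, so the expansion has 10 partial quotients, read off in order.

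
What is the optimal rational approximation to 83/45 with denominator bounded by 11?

11/6

Expand x = 83/45 as a continued fraction with the Euclidean algorithm:
  83 = 1*45 + 38, so a_0 = 1.
  45 = 1*38 + 7, so a_1 = 1.
  38 = 5*7 + 3, so a_2 = 5.
  7 = 2*3 + 1, so a_3 = 2.
  3 = 3*1 + 0, so a_4 = 3.
so x = [1; 1, 5, 2, 3].
Convergents (p_i = a_i*p_{i-1} + p_{i-2}, q_i = a_i*q_{i-1} + q_{i-2} with p_{-2}=0, p_{-1}=1, q_{-2}=1, q_{-1}=0), until the denominator exceeds 11:
  i=0: a_0=1, p_0 = 1*1 + 0 = 1, q_0 = 1*0 + 1 = 1.
  i=1: a_1=1, p_1 = 1*1 + 1 = 2, q_1 = 1*1 + 0 = 1.
  i=2: a_2=5, p_2 = 5*2 + 1 = 11, q_2 = 5*1 + 1 = 6.
  i=3: a_3=2, p_3 = 2*11 + 2 = 24, q_3 = 2*6 + 1 = 13.
q_3 = 13 > 11, so the last convergent with denominator <= 11 is p_2/q_2 = 11/6.
The closest fraction with denominator <= 11 is either p_2/q_2 or the intermediate fraction (k*p_2 + p_1)/(k*q_2 + q_1) with the largest k >= 1 whose denominator stays <= 11; these approach x as k grows, and every other convergent or intermediate fraction in range is farther away.
Largest k: floor((11 - q_1)/q_2) = floor((11 - 1)/6) = 1.
That gives (1*11 + 2)/(1*6 + 1) = 13/7.
Compare the errors: |x - 11/6| = |83*6 - 11*45|/(45*6) = 3/270, and |x - 13/7| = |83*7 - 13*45|/(45*7) = 4/315.
Cross-multiplying, 3*315 = 945 < 1080 = 4*270, so 3/270 is smaller: the convergent 11/6 is closer to x than 13/7.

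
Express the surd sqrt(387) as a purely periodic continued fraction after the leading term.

Write x_i = (sqrt(387) + m_i)/d_i with (m_0, d_0) = (0, 1). a_0 = floor(sqrt(387)) = 19, since 19^2 = 361 <= 387 < 400 = 20^2.
Iterate m_{i+1} = d_i*a_i - m_i, d_{i+1} = (387 - m_{i+1}^2)/d_i, a_{i+1} = floor((a_0 + m_{i+1})/d_{i+1}):
  m_1 = 1*19 - 0 = 19, d_1 = (387 - 19^2)/1 = 26/1 = 26, a_1 = floor((19 + 19)/26) = 1.
  m_2 = 26*1 - 19 = 7, d_2 = (387 - 7^2)/26 = 338/26 = 13, a_2 = floor((19 + 7)/13) = 2.
  m_3 = 13*2 - 7 = 19, d_3 = (387 - 19^2)/13 = 26/13 = 2, a_3 = floor((19 + 19)/2) = 19.
  m_4 = 2*19 - 19 = 19, d_4 = (387 - 19^2)/2 = 26/2 = 13, a_4 = floor((19 + 19)/13) = 2.
  m_5 = 13*2 - 19 = 7, d_5 = (387 - 7^2)/13 = 338/13 = 26, a_5 = floor((19 + 7)/26) = 1.
  m_6 = 26*1 - 7 = 19, d_6 = (387 - 19^2)/26 = 26/26 = 1, a_6 = floor((19 + 19)/1) = 38.
  m_7 = 1*38 - 19 = 19, d_7 = (387 - 19^2)/1 = 26/1 = 26: (m_7, d_7) = (m_1, d_1) = (19, 26), so from here the quotients repeat a_1, ..., a_6; the period length is 6.
Hence the expansion of sqrt(387) is a_0 = 19 followed by the repeating block 1, 2, 19, 2, 1, 38 (period 6).

[19; (1, 2, 19, 2, 1, 38)]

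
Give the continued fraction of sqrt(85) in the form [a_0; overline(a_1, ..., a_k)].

Write x_i = (sqrt(85) + m_i)/d_i with (m_0, d_0) = (0, 1). a_0 = floor(sqrt(85)) = 9, since 9^2 = 81 <= 85 < 100 = 10^2.
Iterate m_{i+1} = d_i*a_i - m_i, d_{i+1} = (85 - m_{i+1}^2)/d_i, a_{i+1} = floor((a_0 + m_{i+1})/d_{i+1}):
  m_1 = 1*9 - 0 = 9, d_1 = (85 - 9^2)/1 = 4/1 = 4, a_1 = floor((9 + 9)/4) = 4.
  m_2 = 4*4 - 9 = 7, d_2 = (85 - 7^2)/4 = 36/4 = 9, a_2 = floor((9 + 7)/9) = 1.
  m_3 = 9*1 - 7 = 2, d_3 = (85 - 2^2)/9 = 81/9 = 9, a_3 = floor((9 + 2)/9) = 1.
  m_4 = 9*1 - 2 = 7, d_4 = (85 - 7^2)/9 = 36/9 = 4, a_4 = floor((9 + 7)/4) = 4.
  m_5 = 4*4 - 7 = 9, d_5 = (85 - 9^2)/4 = 4/4 = 1, a_5 = floor((9 + 9)/1) = 18.
  m_6 = 1*18 - 9 = 9, d_6 = (85 - 9^2)/1 = 4/1 = 4: (m_6, d_6) = (m_1, d_1) = (9, 4), so from here the quotients repeat a_1, ..., a_5; the period length is 5.
Hence the expansion of sqrt(85) is a_0 = 9 followed by the repeating block 4, 1, 1, 4, 18 (period 5).

[9; overline(4, 1, 1, 4, 18)]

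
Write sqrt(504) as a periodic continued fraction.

Write x_i = (sqrt(504) + m_i)/d_i with (m_0, d_0) = (0, 1). a_0 = floor(sqrt(504)) = 22, since 22^2 = 484 <= 504 < 529 = 23^2.
Iterate m_{i+1} = d_i*a_i - m_i, d_{i+1} = (504 - m_{i+1}^2)/d_i, a_{i+1} = floor((a_0 + m_{i+1})/d_{i+1}):
  m_1 = 1*22 - 0 = 22, d_1 = (504 - 22^2)/1 = 20/1 = 20, a_1 = floor((22 + 22)/20) = 2.
  m_2 = 20*2 - 22 = 18, d_2 = (504 - 18^2)/20 = 180/20 = 9, a_2 = floor((22 + 18)/9) = 4.
  m_3 = 9*4 - 18 = 18, d_3 = (504 - 18^2)/9 = 180/9 = 20, a_3 = floor((22 + 18)/20) = 2.
  m_4 = 20*2 - 18 = 22, d_4 = (504 - 22^2)/20 = 20/20 = 1, a_4 = floor((22 + 22)/1) = 44.
  m_5 = 1*44 - 22 = 22, d_5 = (504 - 22^2)/1 = 20/1 = 20: (m_5, d_5) = (m_1, d_1) = (22, 20), so from here the quotients repeat a_1, ..., a_4; the period length is 4.
Hence the expansion of sqrt(504) is a_0 = 22 followed by the repeating block 2, 4, 2, 44 (period 4).

[22; (2, 4, 2, 44)]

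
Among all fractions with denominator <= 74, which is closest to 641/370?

Expand x = 641/370 as a continued fraction with the Euclidean algorithm:
  641 = 1*370 + 271, so a_0 = 1.
  370 = 1*271 + 99, so a_1 = 1.
  271 = 2*99 + 73, so a_2 = 2.
  99 = 1*73 + 26, so a_3 = 1.
  73 = 2*26 + 21, so a_4 = 2.
  26 = 1*21 + 5, so a_5 = 1.
  21 = 4*5 + 1, so a_6 = 4.
  5 = 5*1 + 0, so a_7 = 5.
so x = [1; 1, 2, 1, 2, 1, 4, 5].
Convergents (p_i = a_i*p_{i-1} + p_{i-2}, q_i = a_i*q_{i-1} + q_{i-2} with p_{-2}=0, p_{-1}=1, q_{-2}=1, q_{-1}=0), until the denominator exceeds 74:
  i=0: a_0=1, p_0 = 1*1 + 0 = 1, q_0 = 1*0 + 1 = 1.
  i=1: a_1=1, p_1 = 1*1 + 1 = 2, q_1 = 1*1 + 0 = 1.
  i=2: a_2=2, p_2 = 2*2 + 1 = 5, q_2 = 2*1 + 1 = 3.
  i=3: a_3=1, p_3 = 1*5 + 2 = 7, q_3 = 1*3 + 1 = 4.
  i=4: a_4=2, p_4 = 2*7 + 5 = 19, q_4 = 2*4 + 3 = 11.
  i=5: a_5=1, p_5 = 1*19 + 7 = 26, q_5 = 1*11 + 4 = 15.
  i=6: a_6=4, p_6 = 4*26 + 19 = 123, q_6 = 4*15 + 11 = 71.
  i=7: a_7=5, p_7 = 5*123 + 26 = 641, q_7 = 5*71 + 15 = 370.
q_7 = 370 > 74, so the last convergent with denominator <= 74 is p_6/q_6 = 123/71.
The closest fraction with denominator <= 74 is either p_6/q_6 or the intermediate fraction (k*p_6 + p_5)/(k*q_6 + q_5) with the largest k >= 1 whose denominator stays <= 74; these approach x as k grows, and every other convergent or intermediate fraction in range is farther away.
Largest k: floor((74 - q_5)/q_6) = floor((74 - 15)/71) = 0.
Since k = 0, no intermediate fraction beyond p_6/q_6 has denominator <= 74, so the convergent 123/71 is the closest (its error is |641*71 - 123*370|/(370*71) = 1/26270).

123/71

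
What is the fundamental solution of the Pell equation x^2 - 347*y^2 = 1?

First expand sqrt(347) as a continued fraction. With x_i = (sqrt(347) + m_i)/d_i and (m_0, d_0) = (0, 1): a_0 = floor(sqrt(347)) = 18, since 18^2 = 324 <= 347 < 361 = 19^2.
Iterate m_{i+1} = d_i*a_i - m_i, d_{i+1} = (347 - m_{i+1}^2)/d_i, a_{i+1} = floor((a_0 + m_{i+1})/d_{i+1}):
  m_1 = 1*18 - 0 = 18, d_1 = (347 - 18^2)/1 = 23/1 = 23, a_1 = floor((18 + 18)/23) = 1.
  m_2 = 23*1 - 18 = 5, d_2 = (347 - 5^2)/23 = 322/23 = 14, a_2 = floor((18 + 5)/14) = 1.
  m_3 = 14*1 - 5 = 9, d_3 = (347 - 9^2)/14 = 266/14 = 19, a_3 = floor((18 + 9)/19) = 1.
  m_4 = 19*1 - 9 = 10, d_4 = (347 - 10^2)/19 = 247/19 = 13, a_4 = floor((18 + 10)/13) = 2.
  m_5 = 13*2 - 10 = 16, d_5 = (347 - 16^2)/13 = 91/13 = 7, a_5 = floor((18 + 16)/7) = 4.
  m_6 = 7*4 - 16 = 12, d_6 = (347 - 12^2)/7 = 203/7 = 29, a_6 = floor((18 + 12)/29) = 1.
  m_7 = 29*1 - 12 = 17, d_7 = (347 - 17^2)/29 = 58/29 = 2, a_7 = floor((18 + 17)/2) = 17.
  m_8 = 2*17 - 17 = 17, d_8 = (347 - 17^2)/2 = 58/2 = 29, a_8 = floor((18 + 17)/29) = 1.
  m_9 = 29*1 - 17 = 12, d_9 = (347 - 12^2)/29 = 203/29 = 7, a_9 = floor((18 + 12)/7) = 4.
  m_10 = 7*4 - 12 = 16, d_10 = (347 - 16^2)/7 = 91/7 = 13, a_10 = floor((18 + 16)/13) = 2.
  m_11 = 13*2 - 16 = 10, d_11 = (347 - 10^2)/13 = 247/13 = 19, a_11 = floor((18 + 10)/19) = 1.
  m_12 = 19*1 - 10 = 9, d_12 = (347 - 9^2)/19 = 266/19 = 14, a_12 = floor((18 + 9)/14) = 1.
  m_13 = 14*1 - 9 = 5, d_13 = (347 - 5^2)/14 = 322/14 = 23, a_13 = floor((18 + 5)/23) = 1.
  m_14 = 23*1 - 5 = 18, d_14 = (347 - 18^2)/23 = 23/23 = 1, a_14 = floor((18 + 18)/1) = 36.
  m_15 = 1*36 - 18 = 18, d_15 = (347 - 18^2)/1 = 23/1 = 23: (m_15, d_15) = (m_1, d_1) = (18, 23), so from here the quotients repeat a_1, ..., a_14; the period length is 14.
So sqrt(347) = [18; (1, 1, 1, 2, 4, 1, 17, 1, 4, 2, 1, 1, 1, 36)] with period length k = 14.
k is even, so the fundamental solution of x^2 - 347y^2 = 1 is (p_{k-1}, q_{k-1}) = (p_13, q_13); compute convergents through index 13.
Convergents (p_i = a_i*p_{i-1} + p_{i-2}, q_i = a_i*q_{i-1} + q_{i-2} with p_{-2}=0, p_{-1}=1, q_{-2}=1, q_{-1}=0):
  i=0: a_0=18, p_0 = 18*1 + 0 = 18, q_0 = 18*0 + 1 = 1.
  i=1: a_1=1, p_1 = 1*18 + 1 = 19, q_1 = 1*1 + 0 = 1.
  i=2: a_2=1, p_2 = 1*19 + 18 = 37, q_2 = 1*1 + 1 = 2.
  i=3: a_3=1, p_3 = 1*37 + 19 = 56, q_3 = 1*2 + 1 = 3.
  i=4: a_4=2, p_4 = 2*56 + 37 = 149, q_4 = 2*3 + 2 = 8.
  i=5: a_5=4, p_5 = 4*149 + 56 = 652, q_5 = 4*8 + 3 = 35.
  i=6: a_6=1, p_6 = 1*652 + 149 = 801, q_6 = 1*35 + 8 = 43.
  i=7: a_7=17, p_7 = 17*801 + 652 = 14269, q_7 = 17*43 + 35 = 766.
  i=8: a_8=1, p_8 = 1*14269 + 801 = 15070, q_8 = 1*766 + 43 = 809.
  i=9: a_9=4, p_9 = 4*15070 + 14269 = 74549, q_9 = 4*809 + 766 = 4002.
  i=10: a_10=2, p_10 = 2*74549 + 15070 = 164168, q_10 = 2*4002 + 809 = 8813.
  i=11: a_11=1, p_11 = 1*164168 + 74549 = 238717, q_11 = 1*8813 + 4002 = 12815.
  i=12: a_12=1, p_12 = 1*238717 + 164168 = 402885, q_12 = 1*12815 + 8813 = 21628.
  i=13: a_13=1, p_13 = 1*402885 + 238717 = 641602, q_13 = 1*21628 + 12815 = 34443.
Check: 641602^2 - 347*34443^2 = 411653126404 - 411653126403 = 1, so (x, y) = (641602, 34443) solves the equation, and by the theorem it is the least positive solution.

(x, y) = (641602, 34443)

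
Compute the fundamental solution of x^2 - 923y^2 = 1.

(x, y) = (638, 21)

First expand sqrt(923) as a continued fraction. With x_i = (sqrt(923) + m_i)/d_i and (m_0, d_0) = (0, 1): a_0 = floor(sqrt(923)) = 30, since 30^2 = 900 <= 923 < 961 = 31^2.
Iterate m_{i+1} = d_i*a_i - m_i, d_{i+1} = (923 - m_{i+1}^2)/d_i, a_{i+1} = floor((a_0 + m_{i+1})/d_{i+1}):
  m_1 = 1*30 - 0 = 30, d_1 = (923 - 30^2)/1 = 23/1 = 23, a_1 = floor((30 + 30)/23) = 2.
  m_2 = 23*2 - 30 = 16, d_2 = (923 - 16^2)/23 = 667/23 = 29, a_2 = floor((30 + 16)/29) = 1.
  m_3 = 29*1 - 16 = 13, d_3 = (923 - 13^2)/29 = 754/29 = 26, a_3 = floor((30 + 13)/26) = 1.
  m_4 = 26*1 - 13 = 13, d_4 = (923 - 13^2)/26 = 754/26 = 29, a_4 = floor((30 + 13)/29) = 1.
  m_5 = 29*1 - 13 = 16, d_5 = (923 - 16^2)/29 = 667/29 = 23, a_5 = floor((30 + 16)/23) = 2.
  m_6 = 23*2 - 16 = 30, d_6 = (923 - 30^2)/23 = 23/23 = 1, a_6 = floor((30 + 30)/1) = 60.
  m_7 = 1*60 - 30 = 30, d_7 = (923 - 30^2)/1 = 23/1 = 23: (m_7, d_7) = (m_1, d_1) = (30, 23), so from here the quotients repeat a_1, ..., a_6; the period length is 6.
So sqrt(923) = [30; (2, 1, 1, 1, 2, 60)] with period length k = 6.
k is even, so the fundamental solution of x^2 - 923y^2 = 1 is (p_{k-1}, q_{k-1}) = (p_5, q_5); compute convergents through index 5.
Convergents (p_i = a_i*p_{i-1} + p_{i-2}, q_i = a_i*q_{i-1} + q_{i-2} with p_{-2}=0, p_{-1}=1, q_{-2}=1, q_{-1}=0):
  i=0: a_0=30, p_0 = 30*1 + 0 = 30, q_0 = 30*0 + 1 = 1.
  i=1: a_1=2, p_1 = 2*30 + 1 = 61, q_1 = 2*1 + 0 = 2.
  i=2: a_2=1, p_2 = 1*61 + 30 = 91, q_2 = 1*2 + 1 = 3.
  i=3: a_3=1, p_3 = 1*91 + 61 = 152, q_3 = 1*3 + 2 = 5.
  i=4: a_4=1, p_4 = 1*152 + 91 = 243, q_4 = 1*5 + 3 = 8.
  i=5: a_5=2, p_5 = 2*243 + 152 = 638, q_5 = 2*8 + 5 = 21.
Check: 638^2 - 923*21^2 = 407044 - 407043 = 1, so (x, y) = (638, 21) solves the equation, and by the theorem it is the least positive solution.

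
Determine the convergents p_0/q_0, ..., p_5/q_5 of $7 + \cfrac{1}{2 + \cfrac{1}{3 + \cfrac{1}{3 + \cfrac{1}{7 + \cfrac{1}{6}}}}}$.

Using the convergent recurrence p_i = a_i*p_{i-1} + p_{i-2}, q_i = a_i*q_{i-1} + q_{i-2} with p_{-2}=0, p_{-1}=1, q_{-2}=1, q_{-1}=0:
  i=0: a_0=7, p_0 = 7*1 + 0 = 7, q_0 = 7*0 + 1 = 1.
  i=1: a_1=2, p_1 = 2*7 + 1 = 15, q_1 = 2*1 + 0 = 2.
  i=2: a_2=3, p_2 = 3*15 + 7 = 52, q_2 = 3*2 + 1 = 7.
  i=3: a_3=3, p_3 = 3*52 + 15 = 171, q_3 = 3*7 + 2 = 23.
  i=4: a_4=7, p_4 = 7*171 + 52 = 1249, q_4 = 7*23 + 7 = 168.
  i=5: a_5=6, p_5 = 6*1249 + 171 = 7665, q_5 = 6*168 + 23 = 1031.

7/1, 15/2, 52/7, 171/23, 1249/168, 7665/1031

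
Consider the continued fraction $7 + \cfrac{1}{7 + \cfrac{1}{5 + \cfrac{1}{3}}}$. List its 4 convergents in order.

Using the convergent recurrence p_i = a_i*p_{i-1} + p_{i-2}, q_i = a_i*q_{i-1} + q_{i-2} with p_{-2}=0, p_{-1}=1, q_{-2}=1, q_{-1}=0:
  i=0: a_0=7, p_0 = 7*1 + 0 = 7, q_0 = 7*0 + 1 = 1.
  i=1: a_1=7, p_1 = 7*7 + 1 = 50, q_1 = 7*1 + 0 = 7.
  i=2: a_2=5, p_2 = 5*50 + 7 = 257, q_2 = 5*7 + 1 = 36.
  i=3: a_3=3, p_3 = 3*257 + 50 = 821, q_3 = 3*36 + 7 = 115.

7/1, 50/7, 257/36, 821/115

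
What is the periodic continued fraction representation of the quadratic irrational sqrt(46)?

Write x_i = (sqrt(46) + m_i)/d_i with (m_0, d_0) = (0, 1). a_0 = floor(sqrt(46)) = 6, since 6^2 = 36 <= 46 < 49 = 7^2.
Iterate m_{i+1} = d_i*a_i - m_i, d_{i+1} = (46 - m_{i+1}^2)/d_i, a_{i+1} = floor((a_0 + m_{i+1})/d_{i+1}):
  m_1 = 1*6 - 0 = 6, d_1 = (46 - 6^2)/1 = 10/1 = 10, a_1 = floor((6 + 6)/10) = 1.
  m_2 = 10*1 - 6 = 4, d_2 = (46 - 4^2)/10 = 30/10 = 3, a_2 = floor((6 + 4)/3) = 3.
  m_3 = 3*3 - 4 = 5, d_3 = (46 - 5^2)/3 = 21/3 = 7, a_3 = floor((6 + 5)/7) = 1.
  m_4 = 7*1 - 5 = 2, d_4 = (46 - 2^2)/7 = 42/7 = 6, a_4 = floor((6 + 2)/6) = 1.
  m_5 = 6*1 - 2 = 4, d_5 = (46 - 4^2)/6 = 30/6 = 5, a_5 = floor((6 + 4)/5) = 2.
  m_6 = 5*2 - 4 = 6, d_6 = (46 - 6^2)/5 = 10/5 = 2, a_6 = floor((6 + 6)/2) = 6.
  m_7 = 2*6 - 6 = 6, d_7 = (46 - 6^2)/2 = 10/2 = 5, a_7 = floor((6 + 6)/5) = 2.
  m_8 = 5*2 - 6 = 4, d_8 = (46 - 4^2)/5 = 30/5 = 6, a_8 = floor((6 + 4)/6) = 1.
  m_9 = 6*1 - 4 = 2, d_9 = (46 - 2^2)/6 = 42/6 = 7, a_9 = floor((6 + 2)/7) = 1.
  m_10 = 7*1 - 2 = 5, d_10 = (46 - 5^2)/7 = 21/7 = 3, a_10 = floor((6 + 5)/3) = 3.
  m_11 = 3*3 - 5 = 4, d_11 = (46 - 4^2)/3 = 30/3 = 10, a_11 = floor((6 + 4)/10) = 1.
  m_12 = 10*1 - 4 = 6, d_12 = (46 - 6^2)/10 = 10/10 = 1, a_12 = floor((6 + 6)/1) = 12.
  m_13 = 1*12 - 6 = 6, d_13 = (46 - 6^2)/1 = 10/1 = 10: (m_13, d_13) = (m_1, d_1) = (6, 10), so from here the quotients repeat a_1, ..., a_12; the period length is 12.
Hence the expansion of sqrt(46) is a_0 = 6 followed by the repeating block 1, 3, 1, 1, 2, 6, 2, 1, 1, 3, 1, 12 (period 12).

[6; (1, 3, 1, 1, 2, 6, 2, 1, 1, 3, 1, 12)]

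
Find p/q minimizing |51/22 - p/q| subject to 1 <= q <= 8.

7/3

Expand x = 51/22 as a continued fraction with the Euclidean algorithm:
  51 = 2*22 + 7, so a_0 = 2.
  22 = 3*7 + 1, so a_1 = 3.
  7 = 7*1 + 0, so a_2 = 7.
so x = [2; 3, 7].
Convergents (p_i = a_i*p_{i-1} + p_{i-2}, q_i = a_i*q_{i-1} + q_{i-2} with p_{-2}=0, p_{-1}=1, q_{-2}=1, q_{-1}=0), until the denominator exceeds 8:
  i=0: a_0=2, p_0 = 2*1 + 0 = 2, q_0 = 2*0 + 1 = 1.
  i=1: a_1=3, p_1 = 3*2 + 1 = 7, q_1 = 3*1 + 0 = 3.
  i=2: a_2=7, p_2 = 7*7 + 2 = 51, q_2 = 7*3 + 1 = 22.
q_2 = 22 > 8, so the last convergent with denominator <= 8 is p_1/q_1 = 7/3.
The closest fraction with denominator <= 8 is either p_1/q_1 or the intermediate fraction (k*p_1 + p_0)/(k*q_1 + q_0) with the largest k >= 1 whose denominator stays <= 8; these approach x as k grows, and every other convergent or intermediate fraction in range is farther away.
Largest k: floor((8 - q_0)/q_1) = floor((8 - 1)/3) = 2.
That gives (2*7 + 2)/(2*3 + 1) = 16/7.
Compare the errors: |x - 7/3| = |51*3 - 7*22|/(22*3) = 1/66, and |x - 16/7| = |51*7 - 16*22|/(22*7) = 5/154.
Cross-multiplying, 1*154 = 154 < 330 = 5*66, so 1/66 is smaller: the convergent 7/3 is closer to x than 16/7.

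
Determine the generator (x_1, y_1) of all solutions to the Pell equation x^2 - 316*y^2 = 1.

First expand sqrt(316) as a continued fraction. With x_i = (sqrt(316) + m_i)/d_i and (m_0, d_0) = (0, 1): a_0 = floor(sqrt(316)) = 17, since 17^2 = 289 <= 316 < 324 = 18^2.
Iterate m_{i+1} = d_i*a_i - m_i, d_{i+1} = (316 - m_{i+1}^2)/d_i, a_{i+1} = floor((a_0 + m_{i+1})/d_{i+1}):
  m_1 = 1*17 - 0 = 17, d_1 = (316 - 17^2)/1 = 27/1 = 27, a_1 = floor((17 + 17)/27) = 1.
  m_2 = 27*1 - 17 = 10, d_2 = (316 - 10^2)/27 = 216/27 = 8, a_2 = floor((17 + 10)/8) = 3.
  m_3 = 8*3 - 10 = 14, d_3 = (316 - 14^2)/8 = 120/8 = 15, a_3 = floor((17 + 14)/15) = 2.
  m_4 = 15*2 - 14 = 16, d_4 = (316 - 16^2)/15 = 60/15 = 4, a_4 = floor((17 + 16)/4) = 8.
  m_5 = 4*8 - 16 = 16, d_5 = (316 - 16^2)/4 = 60/4 = 15, a_5 = floor((17 + 16)/15) = 2.
  m_6 = 15*2 - 16 = 14, d_6 = (316 - 14^2)/15 = 120/15 = 8, a_6 = floor((17 + 14)/8) = 3.
  m_7 = 8*3 - 14 = 10, d_7 = (316 - 10^2)/8 = 216/8 = 27, a_7 = floor((17 + 10)/27) = 1.
  m_8 = 27*1 - 10 = 17, d_8 = (316 - 17^2)/27 = 27/27 = 1, a_8 = floor((17 + 17)/1) = 34.
  m_9 = 1*34 - 17 = 17, d_9 = (316 - 17^2)/1 = 27/1 = 27: (m_9, d_9) = (m_1, d_1) = (17, 27), so from here the quotients repeat a_1, ..., a_8; the period length is 8.
So sqrt(316) = [17; (1, 3, 2, 8, 2, 3, 1, 34)] with period length k = 8.
k is even, so the fundamental solution of x^2 - 316y^2 = 1 is (p_{k-1}, q_{k-1}) = (p_7, q_7); compute convergents through index 7.
Convergents (p_i = a_i*p_{i-1} + p_{i-2}, q_i = a_i*q_{i-1} + q_{i-2} with p_{-2}=0, p_{-1}=1, q_{-2}=1, q_{-1}=0):
  i=0: a_0=17, p_0 = 17*1 + 0 = 17, q_0 = 17*0 + 1 = 1.
  i=1: a_1=1, p_1 = 1*17 + 1 = 18, q_1 = 1*1 + 0 = 1.
  i=2: a_2=3, p_2 = 3*18 + 17 = 71, q_2 = 3*1 + 1 = 4.
  i=3: a_3=2, p_3 = 2*71 + 18 = 160, q_3 = 2*4 + 1 = 9.
  i=4: a_4=8, p_4 = 8*160 + 71 = 1351, q_4 = 8*9 + 4 = 76.
  i=5: a_5=2, p_5 = 2*1351 + 160 = 2862, q_5 = 2*76 + 9 = 161.
  i=6: a_6=3, p_6 = 3*2862 + 1351 = 9937, q_6 = 3*161 + 76 = 559.
  i=7: a_7=1, p_7 = 1*9937 + 2862 = 12799, q_7 = 1*559 + 161 = 720.
Check: 12799^2 - 316*720^2 = 163814401 - 163814400 = 1, so (x, y) = (12799, 720) solves the equation, and by the theorem it is the least positive solution.

(x, y) = (12799, 720)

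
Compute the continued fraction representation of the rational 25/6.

Run the Euclidean algorithm on 25 and 6; the successive quotients are the partial quotients a_0, a_1, ... (each step inverts the fractional part left over by the previous one):
  25 = 4*6 + 1, so a_0 = 4.
  6 = 6*1 + 0, so a_1 = 6.
The remainder reaches 0 after 2 divisions, so the expansion has 2 partial quotients, read off in order.

[4; 6]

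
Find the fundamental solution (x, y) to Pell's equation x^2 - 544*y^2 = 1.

First expand sqrt(544) as a continued fraction. With x_i = (sqrt(544) + m_i)/d_i and (m_0, d_0) = (0, 1): a_0 = floor(sqrt(544)) = 23, since 23^2 = 529 <= 544 < 576 = 24^2.
Iterate m_{i+1} = d_i*a_i - m_i, d_{i+1} = (544 - m_{i+1}^2)/d_i, a_{i+1} = floor((a_0 + m_{i+1})/d_{i+1}):
  m_1 = 1*23 - 0 = 23, d_1 = (544 - 23^2)/1 = 15/1 = 15, a_1 = floor((23 + 23)/15) = 3.
  m_2 = 15*3 - 23 = 22, d_2 = (544 - 22^2)/15 = 60/15 = 4, a_2 = floor((23 + 22)/4) = 11.
  m_3 = 4*11 - 22 = 22, d_3 = (544 - 22^2)/4 = 60/4 = 15, a_3 = floor((23 + 22)/15) = 3.
  m_4 = 15*3 - 22 = 23, d_4 = (544 - 23^2)/15 = 15/15 = 1, a_4 = floor((23 + 23)/1) = 46.
  m_5 = 1*46 - 23 = 23, d_5 = (544 - 23^2)/1 = 15/1 = 15: (m_5, d_5) = (m_1, d_1) = (23, 15), so from here the quotients repeat a_1, ..., a_4; the period length is 4.
So sqrt(544) = [23; (3, 11, 3, 46)] with period length k = 4.
k is even, so the fundamental solution of x^2 - 544y^2 = 1 is (p_{k-1}, q_{k-1}) = (p_3, q_3); compute convergents through index 3.
Convergents (p_i = a_i*p_{i-1} + p_{i-2}, q_i = a_i*q_{i-1} + q_{i-2} with p_{-2}=0, p_{-1}=1, q_{-2}=1, q_{-1}=0):
  i=0: a_0=23, p_0 = 23*1 + 0 = 23, q_0 = 23*0 + 1 = 1.
  i=1: a_1=3, p_1 = 3*23 + 1 = 70, q_1 = 3*1 + 0 = 3.
  i=2: a_2=11, p_2 = 11*70 + 23 = 793, q_2 = 11*3 + 1 = 34.
  i=3: a_3=3, p_3 = 3*793 + 70 = 2449, q_3 = 3*34 + 3 = 105.
Check: 2449^2 - 544*105^2 = 5997601 - 5997600 = 1, so (x, y) = (2449, 105) solves the equation, and by the theorem it is the least positive solution.

(x, y) = (2449, 105)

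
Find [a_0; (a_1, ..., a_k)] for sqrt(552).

Write x_i = (sqrt(552) + m_i)/d_i with (m_0, d_0) = (0, 1). a_0 = floor(sqrt(552)) = 23, since 23^2 = 529 <= 552 < 576 = 24^2.
Iterate m_{i+1} = d_i*a_i - m_i, d_{i+1} = (552 - m_{i+1}^2)/d_i, a_{i+1} = floor((a_0 + m_{i+1})/d_{i+1}):
  m_1 = 1*23 - 0 = 23, d_1 = (552 - 23^2)/1 = 23/1 = 23, a_1 = floor((23 + 23)/23) = 2.
  m_2 = 23*2 - 23 = 23, d_2 = (552 - 23^2)/23 = 23/23 = 1, a_2 = floor((23 + 23)/1) = 46.
  m_3 = 1*46 - 23 = 23, d_3 = (552 - 23^2)/1 = 23/1 = 23: (m_3, d_3) = (m_1, d_1) = (23, 23), so from here the quotients repeat a_1, a_2; the period length is 2.
Hence the expansion of sqrt(552) is a_0 = 23 followed by the repeating block 2, 46 (period 2).

[23; (2, 46)]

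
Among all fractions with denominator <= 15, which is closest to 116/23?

Expand x = 116/23 as a continued fraction with the Euclidean algorithm:
  116 = 5*23 + 1, so a_0 = 5.
  23 = 23*1 + 0, so a_1 = 23.
so x = [5; 23].
Convergents (p_i = a_i*p_{i-1} + p_{i-2}, q_i = a_i*q_{i-1} + q_{i-2} with p_{-2}=0, p_{-1}=1, q_{-2}=1, q_{-1}=0), until the denominator exceeds 15:
  i=0: a_0=5, p_0 = 5*1 + 0 = 5, q_0 = 5*0 + 1 = 1.
  i=1: a_1=23, p_1 = 23*5 + 1 = 116, q_1 = 23*1 + 0 = 23.
q_1 = 23 > 15, so the last convergent with denominator <= 15 is p_0/q_0 = 5/1.
The closest fraction with denominator <= 15 is either p_0/q_0 or the intermediate fraction (k*p_0 + p_{-1})/(k*q_0 + q_{-1}) with the largest k >= 1 whose denominator stays <= 15; these approach x as k grows, and every other convergent or intermediate fraction in range is farther away.
Largest k: floor((15 - q_{-1})/q_0) = floor((15 - 0)/1) = 15 (using the seeds p_{-1} = 1, q_{-1} = 0).
That gives (15*5 + 1)/(15*1 + 0) = 76/15.
Compare the errors: |x - 5/1| = |116*1 - 5*23|/(23*1) = 1/23, and |x - 76/15| = |116*15 - 76*23|/(23*15) = 8/345.
Cross-multiplying, 8*23 = 184 < 345 = 1*345, so 8/345 is smaller: the intermediate fraction 76/15 is closer to x than 5/1.

76/15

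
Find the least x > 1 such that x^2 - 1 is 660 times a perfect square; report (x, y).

(x, y) = (1079, 42)

First expand sqrt(660) as a continued fraction. With x_i = (sqrt(660) + m_i)/d_i and (m_0, d_0) = (0, 1): a_0 = floor(sqrt(660)) = 25, since 25^2 = 625 <= 660 < 676 = 26^2.
Iterate m_{i+1} = d_i*a_i - m_i, d_{i+1} = (660 - m_{i+1}^2)/d_i, a_{i+1} = floor((a_0 + m_{i+1})/d_{i+1}):
  m_1 = 1*25 - 0 = 25, d_1 = (660 - 25^2)/1 = 35/1 = 35, a_1 = floor((25 + 25)/35) = 1.
  m_2 = 35*1 - 25 = 10, d_2 = (660 - 10^2)/35 = 560/35 = 16, a_2 = floor((25 + 10)/16) = 2.
  m_3 = 16*2 - 10 = 22, d_3 = (660 - 22^2)/16 = 176/16 = 11, a_3 = floor((25 + 22)/11) = 4.
  m_4 = 11*4 - 22 = 22, d_4 = (660 - 22^2)/11 = 176/11 = 16, a_4 = floor((25 + 22)/16) = 2.
  m_5 = 16*2 - 22 = 10, d_5 = (660 - 10^2)/16 = 560/16 = 35, a_5 = floor((25 + 10)/35) = 1.
  m_6 = 35*1 - 10 = 25, d_6 = (660 - 25^2)/35 = 35/35 = 1, a_6 = floor((25 + 25)/1) = 50.
  m_7 = 1*50 - 25 = 25, d_7 = (660 - 25^2)/1 = 35/1 = 35: (m_7, d_7) = (m_1, d_1) = (25, 35), so from here the quotients repeat a_1, ..., a_6; the period length is 6.
So sqrt(660) = [25; (1, 2, 4, 2, 1, 50)] with period length k = 6.
k is even, so the fundamental solution of x^2 - 660y^2 = 1 is (p_{k-1}, q_{k-1}) = (p_5, q_5); compute convergents through index 5.
Convergents (p_i = a_i*p_{i-1} + p_{i-2}, q_i = a_i*q_{i-1} + q_{i-2} with p_{-2}=0, p_{-1}=1, q_{-2}=1, q_{-1}=0):
  i=0: a_0=25, p_0 = 25*1 + 0 = 25, q_0 = 25*0 + 1 = 1.
  i=1: a_1=1, p_1 = 1*25 + 1 = 26, q_1 = 1*1 + 0 = 1.
  i=2: a_2=2, p_2 = 2*26 + 25 = 77, q_2 = 2*1 + 1 = 3.
  i=3: a_3=4, p_3 = 4*77 + 26 = 334, q_3 = 4*3 + 1 = 13.
  i=4: a_4=2, p_4 = 2*334 + 77 = 745, q_4 = 2*13 + 3 = 29.
  i=5: a_5=1, p_5 = 1*745 + 334 = 1079, q_5 = 1*29 + 13 = 42.
Check: 1079^2 - 660*42^2 = 1164241 - 1164240 = 1, so (x, y) = (1079, 42) solves the equation, and by the theorem it is the least positive solution.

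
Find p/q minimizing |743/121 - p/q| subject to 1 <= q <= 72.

393/64

Expand x = 743/121 as a continued fraction with the Euclidean algorithm:
  743 = 6*121 + 17, so a_0 = 6.
  121 = 7*17 + 2, so a_1 = 7.
  17 = 8*2 + 1, so a_2 = 8.
  2 = 2*1 + 0, so a_3 = 2.
so x = [6; 7, 8, 2].
Convergents (p_i = a_i*p_{i-1} + p_{i-2}, q_i = a_i*q_{i-1} + q_{i-2} with p_{-2}=0, p_{-1}=1, q_{-2}=1, q_{-1}=0), until the denominator exceeds 72:
  i=0: a_0=6, p_0 = 6*1 + 0 = 6, q_0 = 6*0 + 1 = 1.
  i=1: a_1=7, p_1 = 7*6 + 1 = 43, q_1 = 7*1 + 0 = 7.
  i=2: a_2=8, p_2 = 8*43 + 6 = 350, q_2 = 8*7 + 1 = 57.
  i=3: a_3=2, p_3 = 2*350 + 43 = 743, q_3 = 2*57 + 7 = 121.
q_3 = 121 > 72, so the last convergent with denominator <= 72 is p_2/q_2 = 350/57.
The closest fraction with denominator <= 72 is either p_2/q_2 or the intermediate fraction (k*p_2 + p_1)/(k*q_2 + q_1) with the largest k >= 1 whose denominator stays <= 72; these approach x as k grows, and every other convergent or intermediate fraction in range is farther away.
Largest k: floor((72 - q_1)/q_2) = floor((72 - 7)/57) = 1.
That gives (1*350 + 43)/(1*57 + 7) = 393/64.
Compare the errors: |x - 350/57| = |743*57 - 350*121|/(121*57) = 1/6897, and |x - 393/64| = |743*64 - 393*121|/(121*64) = 1/7744.
Cross-multiplying, 1*6897 = 6897 < 7744 = 1*7744, so 1/7744 is smaller: the intermediate fraction 393/64 is closer to x than 350/57.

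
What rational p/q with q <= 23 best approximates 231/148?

25/16

Expand x = 231/148 as a continued fraction with the Euclidean algorithm:
  231 = 1*148 + 83, so a_0 = 1.
  148 = 1*83 + 65, so a_1 = 1.
  83 = 1*65 + 18, so a_2 = 1.
  65 = 3*18 + 11, so a_3 = 3.
  18 = 1*11 + 7, so a_4 = 1.
  11 = 1*7 + 4, so a_5 = 1.
  7 = 1*4 + 3, so a_6 = 1.
  4 = 1*3 + 1, so a_7 = 1.
  3 = 3*1 + 0, so a_8 = 3.
so x = [1; 1, 1, 3, 1, 1, 1, 1, 3].
Convergents (p_i = a_i*p_{i-1} + p_{i-2}, q_i = a_i*q_{i-1} + q_{i-2} with p_{-2}=0, p_{-1}=1, q_{-2}=1, q_{-1}=0), until the denominator exceeds 23:
  i=0: a_0=1, p_0 = 1*1 + 0 = 1, q_0 = 1*0 + 1 = 1.
  i=1: a_1=1, p_1 = 1*1 + 1 = 2, q_1 = 1*1 + 0 = 1.
  i=2: a_2=1, p_2 = 1*2 + 1 = 3, q_2 = 1*1 + 1 = 2.
  i=3: a_3=3, p_3 = 3*3 + 2 = 11, q_3 = 3*2 + 1 = 7.
  i=4: a_4=1, p_4 = 1*11 + 3 = 14, q_4 = 1*7 + 2 = 9.
  i=5: a_5=1, p_5 = 1*14 + 11 = 25, q_5 = 1*9 + 7 = 16.
  i=6: a_6=1, p_6 = 1*25 + 14 = 39, q_6 = 1*16 + 9 = 25.
q_6 = 25 > 23, so the last convergent with denominator <= 23 is p_5/q_5 = 25/16.
The closest fraction with denominator <= 23 is either p_5/q_5 or the intermediate fraction (k*p_5 + p_4)/(k*q_5 + q_4) with the largest k >= 1 whose denominator stays <= 23; these approach x as k grows, and every other convergent or intermediate fraction in range is farther away.
Largest k: floor((23 - q_4)/q_5) = floor((23 - 9)/16) = 0.
Since k = 0, no intermediate fraction beyond p_5/q_5 has denominator <= 23, so the convergent 25/16 is the closest (its error is |231*16 - 25*148|/(148*16) = 4/2368).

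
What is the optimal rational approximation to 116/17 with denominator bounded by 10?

Expand x = 116/17 as a continued fraction with the Euclidean algorithm:
  116 = 6*17 + 14, so a_0 = 6.
  17 = 1*14 + 3, so a_1 = 1.
  14 = 4*3 + 2, so a_2 = 4.
  3 = 1*2 + 1, so a_3 = 1.
  2 = 2*1 + 0, so a_4 = 2.
so x = [6; 1, 4, 1, 2].
Convergents (p_i = a_i*p_{i-1} + p_{i-2}, q_i = a_i*q_{i-1} + q_{i-2} with p_{-2}=0, p_{-1}=1, q_{-2}=1, q_{-1}=0), until the denominator exceeds 10:
  i=0: a_0=6, p_0 = 6*1 + 0 = 6, q_0 = 6*0 + 1 = 1.
  i=1: a_1=1, p_1 = 1*6 + 1 = 7, q_1 = 1*1 + 0 = 1.
  i=2: a_2=4, p_2 = 4*7 + 6 = 34, q_2 = 4*1 + 1 = 5.
  i=3: a_3=1, p_3 = 1*34 + 7 = 41, q_3 = 1*5 + 1 = 6.
  i=4: a_4=2, p_4 = 2*41 + 34 = 116, q_4 = 2*6 + 5 = 17.
q_4 = 17 > 10, so the last convergent with denominator <= 10 is p_3/q_3 = 41/6.
The closest fraction with denominator <= 10 is either p_3/q_3 or the intermediate fraction (k*p_3 + p_2)/(k*q_3 + q_2) with the largest k >= 1 whose denominator stays <= 10; these approach x as k grows, and every other convergent or intermediate fraction in range is farther away.
Largest k: floor((10 - q_2)/q_3) = floor((10 - 5)/6) = 0.
Since k = 0, no intermediate fraction beyond p_3/q_3 has denominator <= 10, so the convergent 41/6 is the closest (its error is |116*6 - 41*17|/(17*6) = 1/102).

41/6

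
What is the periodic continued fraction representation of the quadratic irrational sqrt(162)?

[12; (1, 2, 1, 2, 12, 2, 1, 2, 1, 24)]

Write x_i = (sqrt(162) + m_i)/d_i with (m_0, d_0) = (0, 1). a_0 = floor(sqrt(162)) = 12, since 12^2 = 144 <= 162 < 169 = 13^2.
Iterate m_{i+1} = d_i*a_i - m_i, d_{i+1} = (162 - m_{i+1}^2)/d_i, a_{i+1} = floor((a_0 + m_{i+1})/d_{i+1}):
  m_1 = 1*12 - 0 = 12, d_1 = (162 - 12^2)/1 = 18/1 = 18, a_1 = floor((12 + 12)/18) = 1.
  m_2 = 18*1 - 12 = 6, d_2 = (162 - 6^2)/18 = 126/18 = 7, a_2 = floor((12 + 6)/7) = 2.
  m_3 = 7*2 - 6 = 8, d_3 = (162 - 8^2)/7 = 98/7 = 14, a_3 = floor((12 + 8)/14) = 1.
  m_4 = 14*1 - 8 = 6, d_4 = (162 - 6^2)/14 = 126/14 = 9, a_4 = floor((12 + 6)/9) = 2.
  m_5 = 9*2 - 6 = 12, d_5 = (162 - 12^2)/9 = 18/9 = 2, a_5 = floor((12 + 12)/2) = 12.
  m_6 = 2*12 - 12 = 12, d_6 = (162 - 12^2)/2 = 18/2 = 9, a_6 = floor((12 + 12)/9) = 2.
  m_7 = 9*2 - 12 = 6, d_7 = (162 - 6^2)/9 = 126/9 = 14, a_7 = floor((12 + 6)/14) = 1.
  m_8 = 14*1 - 6 = 8, d_8 = (162 - 8^2)/14 = 98/14 = 7, a_8 = floor((12 + 8)/7) = 2.
  m_9 = 7*2 - 8 = 6, d_9 = (162 - 6^2)/7 = 126/7 = 18, a_9 = floor((12 + 6)/18) = 1.
  m_10 = 18*1 - 6 = 12, d_10 = (162 - 12^2)/18 = 18/18 = 1, a_10 = floor((12 + 12)/1) = 24.
  m_11 = 1*24 - 12 = 12, d_11 = (162 - 12^2)/1 = 18/1 = 18: (m_11, d_11) = (m_1, d_1) = (12, 18), so from here the quotients repeat a_1, ..., a_10; the period length is 10.
Hence the expansion of sqrt(162) is a_0 = 12 followed by the repeating block 1, 2, 1, 2, 12, 2, 1, 2, 1, 24 (period 10).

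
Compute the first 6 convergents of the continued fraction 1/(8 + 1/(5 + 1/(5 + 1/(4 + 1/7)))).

Using the convergent recurrence p_i = a_i*p_{i-1} + p_{i-2}, q_i = a_i*q_{i-1} + q_{i-2} with p_{-2}=0, p_{-1}=1, q_{-2}=1, q_{-1}=0:
  i=0: a_0=0, p_0 = 0*1 + 0 = 0, q_0 = 0*0 + 1 = 1.
  i=1: a_1=8, p_1 = 8*0 + 1 = 1, q_1 = 8*1 + 0 = 8.
  i=2: a_2=5, p_2 = 5*1 + 0 = 5, q_2 = 5*8 + 1 = 41.
  i=3: a_3=5, p_3 = 5*5 + 1 = 26, q_3 = 5*41 + 8 = 213.
  i=4: a_4=4, p_4 = 4*26 + 5 = 109, q_4 = 4*213 + 41 = 893.
  i=5: a_5=7, p_5 = 7*109 + 26 = 789, q_5 = 7*893 + 213 = 6464.

0/1, 1/8, 5/41, 26/213, 109/893, 789/6464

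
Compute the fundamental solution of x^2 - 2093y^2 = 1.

(x, y) = (183, 4)

First expand sqrt(2093) as a continued fraction. With x_i = (sqrt(2093) + m_i)/d_i and (m_0, d_0) = (0, 1): a_0 = floor(sqrt(2093)) = 45, since 45^2 = 2025 <= 2093 < 2116 = 46^2.
Iterate m_{i+1} = d_i*a_i - m_i, d_{i+1} = (2093 - m_{i+1}^2)/d_i, a_{i+1} = floor((a_0 + m_{i+1})/d_{i+1}):
  m_1 = 1*45 - 0 = 45, d_1 = (2093 - 45^2)/1 = 68/1 = 68, a_1 = floor((45 + 45)/68) = 1.
  m_2 = 68*1 - 45 = 23, d_2 = (2093 - 23^2)/68 = 1564/68 = 23, a_2 = floor((45 + 23)/23) = 2.
  m_3 = 23*2 - 23 = 23, d_3 = (2093 - 23^2)/23 = 1564/23 = 68, a_3 = floor((45 + 23)/68) = 1.
  m_4 = 68*1 - 23 = 45, d_4 = (2093 - 45^2)/68 = 68/68 = 1, a_4 = floor((45 + 45)/1) = 90.
  m_5 = 1*90 - 45 = 45, d_5 = (2093 - 45^2)/1 = 68/1 = 68: (m_5, d_5) = (m_1, d_1) = (45, 68), so from here the quotients repeat a_1, ..., a_4; the period length is 4.
So sqrt(2093) = [45; (1, 2, 1, 90)] with period length k = 4.
k is even, so the fundamental solution of x^2 - 2093y^2 = 1 is (p_{k-1}, q_{k-1}) = (p_3, q_3); compute convergents through index 3.
Convergents (p_i = a_i*p_{i-1} + p_{i-2}, q_i = a_i*q_{i-1} + q_{i-2} with p_{-2}=0, p_{-1}=1, q_{-2}=1, q_{-1}=0):
  i=0: a_0=45, p_0 = 45*1 + 0 = 45, q_0 = 45*0 + 1 = 1.
  i=1: a_1=1, p_1 = 1*45 + 1 = 46, q_1 = 1*1 + 0 = 1.
  i=2: a_2=2, p_2 = 2*46 + 45 = 137, q_2 = 2*1 + 1 = 3.
  i=3: a_3=1, p_3 = 1*137 + 46 = 183, q_3 = 1*3 + 1 = 4.
Check: 183^2 - 2093*4^2 = 33489 - 33488 = 1, so (x, y) = (183, 4) solves the equation, and by the theorem it is the least positive solution.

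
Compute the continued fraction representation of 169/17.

Run the Euclidean algorithm on 169 and 17; the successive quotients are the partial quotients a_0, a_1, ... (each step inverts the fractional part left over by the previous one):
  169 = 9*17 + 16, so a_0 = 9.
  17 = 1*16 + 1, so a_1 = 1.
  16 = 16*1 + 0, so a_2 = 16.
The remainder reaches 0 after 3 divisions, so the expansion has 3 partial quotients, read off in order.

[9; 1, 16]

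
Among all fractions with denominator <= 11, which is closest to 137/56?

22/9

Expand x = 137/56 as a continued fraction with the Euclidean algorithm:
  137 = 2*56 + 25, so a_0 = 2.
  56 = 2*25 + 6, so a_1 = 2.
  25 = 4*6 + 1, so a_2 = 4.
  6 = 6*1 + 0, so a_3 = 6.
so x = [2; 2, 4, 6].
Convergents (p_i = a_i*p_{i-1} + p_{i-2}, q_i = a_i*q_{i-1} + q_{i-2} with p_{-2}=0, p_{-1}=1, q_{-2}=1, q_{-1}=0), until the denominator exceeds 11:
  i=0: a_0=2, p_0 = 2*1 + 0 = 2, q_0 = 2*0 + 1 = 1.
  i=1: a_1=2, p_1 = 2*2 + 1 = 5, q_1 = 2*1 + 0 = 2.
  i=2: a_2=4, p_2 = 4*5 + 2 = 22, q_2 = 4*2 + 1 = 9.
  i=3: a_3=6, p_3 = 6*22 + 5 = 137, q_3 = 6*9 + 2 = 56.
q_3 = 56 > 11, so the last convergent with denominator <= 11 is p_2/q_2 = 22/9.
The closest fraction with denominator <= 11 is either p_2/q_2 or the intermediate fraction (k*p_2 + p_1)/(k*q_2 + q_1) with the largest k >= 1 whose denominator stays <= 11; these approach x as k grows, and every other convergent or intermediate fraction in range is farther away.
Largest k: floor((11 - q_1)/q_2) = floor((11 - 2)/9) = 1.
That gives (1*22 + 5)/(1*9 + 2) = 27/11.
Compare the errors: |x - 22/9| = |137*9 - 22*56|/(56*9) = 1/504, and |x - 27/11| = |137*11 - 27*56|/(56*11) = 5/616.
Cross-multiplying, 1*616 = 616 < 2520 = 5*504, so 1/504 is smaller: the convergent 22/9 is closer to x than 27/11.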